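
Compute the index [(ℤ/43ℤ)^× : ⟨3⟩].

1

ord(3) | φ(43) = 43 − 1 = 42 = 2 · 3 · 7.
Divisors of 42: 1, 2, 3, 6, 7, 14, 21, 42.
Check 3^d mod 43 for each divisor in increasing order:
3^1 ≡ 3 (mod 43)
3^2 ≡ 9 (mod 43)
3^3 ≡ 27 (mod 43)
3^6 ≡ 41 (mod 43)
3^7 ≡ 37 (mod 43)
3^14 ≡ 36 (mod 43)
3^21 ≡ 42 (mod 43)
3^42 ≡ 1 (mod 43) ✓
The order of 3 is 42, so the subgroup it generates has 42 elements.
The index is φ(43) / ord(3) = 42 / 42 = 1.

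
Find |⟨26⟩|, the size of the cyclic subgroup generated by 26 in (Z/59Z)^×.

The order of 26 must divide φ(59) = 59 − 1 = 58 = 2 · 29.
Divisors of 58: 1, 2, 29, 58.
Evaluate successive powers at the divisors of 58:
26^1 ≡ 26 (mod 59)
26^2 ≡ 27 (mod 59)
26^29 ≡ 1 (mod 59) ✓
The smallest such exponent is 29, so the order of 26 is 29.

29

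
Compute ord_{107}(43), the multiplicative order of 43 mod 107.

106

By Lagrange's theorem, ord_107(43) divides φ(107) = 107 − 1 = 106 = 2 · 53.
Divisors of 106: 1, 2, 53, 106.
Test each divisor d:
43^1 ≡ 43
43^2 ≡ 30
43^53 ≡ 106
43^106 ≡ 1
Hence ord(43) = 106.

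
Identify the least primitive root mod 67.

2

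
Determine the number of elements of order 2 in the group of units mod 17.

1

φ(17) = 17 − 1 = 16 = 2^4.
In a cyclic group of order 16, there are φ(d) elements of order d for each divisor d of 16, and zero for non-divisors.
2 | 16, and φ(2) = 2 − 1 = 1.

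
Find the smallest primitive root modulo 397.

φ(397) = 397 − 1 = 396 = 2^2 · 3^2 · 11.
g is a primitive root iff g^(396/q) ≢ 1 (mod 397) for each prime q ∈ {2, 3, 11}.
g = 2: 2^198 ≡ 396; 2^132 ≡ 1 — hits 1, so not a primitive root.
g = 3: 3^198 ≡ 1 — hits 1, so not a primitive root.
g = 4: 4^198 ≡ 1 — hits 1, so not a primitive root.
g = 5: 5^198 ≡ 396; 5^132 ≡ 362; 5^36 ≡ 290 — none is 1, so 5 is a primitive root.
Hence the least primitive root of 397 is 5.

5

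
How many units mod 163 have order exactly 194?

φ(163) = 163 − 1 = 162 = 2 · 3^4.
(Z/163Z)^× is cyclic (|G| = 162); a cyclic group of order m has exactly φ(d) elements of each order d | m, and none otherwise.
Since 194 ∤ 162, the count is 0.

0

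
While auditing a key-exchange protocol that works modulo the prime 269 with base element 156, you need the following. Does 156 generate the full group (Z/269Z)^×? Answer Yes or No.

Yes

φ(269) = 269 − 1 = 268 = 2^2 · 67.
Test 156^(268/q) mod 269 for each prime factor q of 268:
156^134 ≡ 268 (mod 269)  [q = 2: ≢ 1 ✓]
156^4 ≡ 5 (mod 269)  [q = 67: ≢ 1 ✓]
None equal 1, so ord_269(156) = 268: 156 is a primitive root.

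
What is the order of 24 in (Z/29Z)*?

7

ord(24) | φ(29) = 29 − 1 = 28 = 2^2 · 7.
Divisors of 28: 1, 2, 4, 7, 14, 28.
Compute 24^d (mod 29) for the divisors d until we hit 1:
24^1 ≡ 24
24^2 ≡ 25
24^4 ≡ 16
24^7 ≡ 1
The smallest such exponent is 7, so the order of 24 is 7.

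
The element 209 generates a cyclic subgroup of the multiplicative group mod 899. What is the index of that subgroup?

The order of 209 must divide φ(899) = φ(29·31) = (29−1)·(31−1) = 28·30 = 840 = 2^3 · 3 · 5 · 7.
Divisors of 840: 1, 2, 3, 4, 5, 6, 7, 8, 10, 12, 14, 15, 20, 21, 24, 28, 30, 35, 40, 42, 56, 60, 70, 84, 105, 120, 140, 168, 210, 280, 420, 840.
Compute 209^d (mod 899) for the divisors d until we hit 1:
209^1 ≡ 209 (mod 899)
209^2 ≡ 529 (mod 899)
209^3 ≡ 883 (mod 899)
209^4 ≡ 252 (mod 899)
209^5 ≡ 526 (mod 899)
209^6 ≡ 256 (mod 899)
209^7 ≡ 463 (mod 899)
209^8 ≡ 574 (mod 899)
209^10 ≡ 683 (mod 899)
209^12 ≡ 808 (mod 899)
209^14 ≡ 407 (mod 899)
209^15 ≡ 557 (mod 899)
209^20 ≡ 807 (mod 899)
209^21 ≡ 550 (mod 899)
209^24 ≡ 190 (mod 899)
209^28 ≡ 233 (mod 899)
209^30 ≡ 94 (mod 899)
209^35 ≡ 898 (mod 899)
209^40 ≡ 373 (mod 899)
209^42 ≡ 436 (mod 899)
209^56 ≡ 349 (mod 899)
209^60 ≡ 745 (mod 899)
209^70 ≡ 1 (mod 899) ✓
So ord_899(209) = 70, hence |⟨209⟩| = 70.
The index is φ(899) / ord(209) = 840 / 70 = 12.

12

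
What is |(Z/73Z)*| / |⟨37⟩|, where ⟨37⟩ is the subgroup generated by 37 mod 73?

8

ord(37) | φ(73) = 73 − 1 = 72 = 2^3 · 3^2.
Divisors of 72: 1, 2, 3, 4, 6, 8, 9, 12, 18, 24, 36, 72.
Compute 37^d (mod 73) for the divisors d until we hit 1:
37^1 ≡ 37
37^2 ≡ 55
37^3 ≡ 64
37^4 ≡ 32
37^6 ≡ 8
37^8 ≡ 2
37^9 ≡ 1
So ord_73(37) = 9, hence |⟨37⟩| = 9.
[(Z/73Z)^× : ⟨37⟩] = 72/9 = 8.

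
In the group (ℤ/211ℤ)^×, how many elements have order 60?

0

φ(211) = 211 − 1 = 210 = 2 · 3 · 5 · 7.
(Z/211Z)^× is cyclic (|G| = 210); a cyclic group of order m has exactly φ(d) elements of each order d | m, and none otherwise.
Since 60 ∤ 210, the count is 0.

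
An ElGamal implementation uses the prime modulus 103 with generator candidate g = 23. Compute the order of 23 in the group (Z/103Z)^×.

By Lagrange's theorem, ord_103(23) divides φ(103) = 103 − 1 = 102 = 2 · 3 · 17.
Divisors of 102: 1, 2, 3, 6, 17, 34, 51, 102.
Compute 23^d (mod 103) for the divisors d until we hit 1:
23^1 ≡ 23
23^2 ≡ 14
23^3 ≡ 13
23^6 ≡ 66
23^17 ≡ 1
So ord_103(23) = 17.

17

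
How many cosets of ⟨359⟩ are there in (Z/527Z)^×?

4

By Lagrange's theorem, ord_527(359) divides φ(527) = φ(17·31) = (17−1)·(31−1) = 16·30 = 480 = 2^5 · 3 · 5.
Divisors of 480: 1, 2, 3, 4, 5, 6, 8, 10, 12, 15, 16, 20, 24, 30, 32, 40, 48, 60, 80, 96, 120, 160, 240, 480.
Compute 359^d (mod 527) for the divisors d until we hit 1:
359^1 ≡ 359 (mod 527)
359^2 ≡ 293 (mod 527)
359^3 ≡ 314 (mod 527)
359^4 ≡ 475 (mod 527)
359^5 ≡ 304 (mod 527)
359^6 ≡ 47 (mod 527)
359^8 ≡ 69 (mod 527)
359^10 ≡ 191 (mod 527)
359^12 ≡ 101 (mod 527)
359^15 ≡ 94 (mod 527)
359^16 ≡ 18 (mod 527)
359^20 ≡ 118 (mod 527)
359^24 ≡ 188 (mod 527)
359^30 ≡ 404 (mod 527)
359^32 ≡ 324 (mod 527)
359^40 ≡ 222 (mod 527)
359^48 ≡ 35 (mod 527)
359^60 ≡ 373 (mod 527)
359^80 ≡ 273 (mod 527)
359^96 ≡ 171 (mod 527)
359^120 ≡ 1 (mod 527) ✓
Thus |⟨359⟩| = ord(359) = 120.
The index is φ(527) / ord(359) = 480 / 120 = 4.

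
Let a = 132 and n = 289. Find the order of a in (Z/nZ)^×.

Since 132 ∈ (Z/289Z)^×, its order divides φ(289) = φ(17^2) = 17·(17−1) = 272 = 2^4 · 17.
Divisors of 272: 1, 2, 4, 8, 16, 17, 34, 68, 136, 272.
Compute 132^d (mod 289) for the divisors d until we hit 1:
132^1 ≡ 132
132^2 ≡ 84
132^4 ≡ 120
132^8 ≡ 239
132^16 ≡ 188
132^17 ≡ 251
132^34 ≡ 288
132^68 ≡ 1
Hence ord(132) = 68.

68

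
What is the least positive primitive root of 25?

2

φ(25) = φ(5^2) = 5·(5−1) = 20 = 2^2 · 5.
g is a primitive root iff g^(20/q) ≢ 1 (mod 25) for each prime q ∈ {2, 5}.
g = 2: 2^10 ≡ 24; 2^4 ≡ 16 — none is 1, so 2 is a primitive root.
So 2 is the smallest generator of (Z/25Z)^×.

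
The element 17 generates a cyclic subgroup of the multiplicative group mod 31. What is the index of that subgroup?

ord(17) | φ(31) = 31 − 1 = 30 = 2 · 3 · 5.
Divisors of 30: 1, 2, 3, 5, 6, 10, 15, 30.
Evaluate successive powers at the divisors of 30:
17^1 ≡ 17
17^2 ≡ 10
17^3 ≡ 15
17^5 ≡ 26
17^6 ≡ 8
17^10 ≡ 25
17^15 ≡ 30
17^30 ≡ 1
Thus |⟨17⟩| = ord(17) = 30.
[(Z/31Z)^× : ⟨17⟩] = 30/30 = 1.

1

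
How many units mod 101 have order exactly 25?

φ(101) = 101 − 1 = 100 = 2^2 · 5^2.
(Z/101Z)^× is cyclic (|G| = 100); a cyclic group of order m has exactly φ(d) elements of each order d | m, and none otherwise.
25 = 5^2 divides 100, and φ(25) = 20.

20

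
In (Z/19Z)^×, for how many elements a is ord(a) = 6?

φ(19) = 19 − 1 = 18 = 2 · 3^2.
In a cyclic group of order 18, there are φ(d) elements of order d for each divisor d of 18, and zero for non-divisors.
6 = 2 · 3 divides 18, and φ(6) = 2.

2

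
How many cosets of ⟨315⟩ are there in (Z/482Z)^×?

1

ord(315) | φ(482) = φ(2)·φ(241) = 1·240 = 240 = 2^4 · 3 · 5.
Divisors of 240: 1, 2, 3, 4, 5, 6, 8, 10, 12, 15, 16, 20, 24, 30, 40, 48, 60, 80, 120, 240.
Evaluate successive powers at the divisors of 240:
315^1 ≡ 315 (mod 482)
315^2 ≡ 415 (mod 482)
315^3 ≡ 103 (mod 482)
315^4 ≡ 151 (mod 482)
315^5 ≡ 329 (mod 482)
315^6 ≡ 5 (mod 482)
315^8 ≡ 147 (mod 482)
315^10 ≡ 273 (mod 482)
315^12 ≡ 25 (mod 482)
315^15 ≡ 165 (mod 482)
315^16 ≡ 401 (mod 482)
315^20 ≡ 301 (mod 482)
315^24 ≡ 143 (mod 482)
315^30 ≡ 233 (mod 482)
315^40 ≡ 467 (mod 482)
315^48 ≡ 205 (mod 482)
315^60 ≡ 305 (mod 482)
315^80 ≡ 225 (mod 482)
315^120 ≡ 481 (mod 482)
315^240 ≡ 1 (mod 482) ✓
So ord_482(315) = 240, hence |⟨315⟩| = 240.
[(Z/482Z)^× : ⟨315⟩] = 240/240 = 1.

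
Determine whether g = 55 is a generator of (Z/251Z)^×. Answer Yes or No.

φ(251) = 251 − 1 = 250 = 2 · 5^3.
Test 55^(250/q) mod 251 for each prime factor q of 250:
55^125 ≡ 250 (mod 251)  [q = 2: ≢ 1 ✓]
55^50 ≡ 219 (mod 251)  [q = 5: ≢ 1 ✓]
None equal 1, so ord_251(55) = 250: 55 is a primitive root.

Yes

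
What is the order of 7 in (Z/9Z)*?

The order of 7 must divide φ(9) = φ(3^2) = 3·(3−1) = 6 = 2 · 3.
Divisors of 6: 1, 2, 3, 6.
Evaluate successive powers at the divisors of 6:
7^1 ≡ 7
7^2 ≡ 4
7^3 ≡ 1
Therefore the multiplicative order of 7 modulo 9 is 3.

3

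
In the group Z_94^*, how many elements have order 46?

22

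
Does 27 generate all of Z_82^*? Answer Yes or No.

No

φ(82) = φ(2)·φ(41) = 1·40 = 40 = 2^3 · 5.
An element g generates (Z/82Z)^× iff g^(40/q) ≢ 1 (mod 82) for each prime q ∈ {2, 5}.
27^20 ≡ 81 (mod 82)  [q = 2: ≢ 1 ✓]
27^8 ≡ 1 (mod 82)  [q = 5: ≡ 1 ✗]
Since 27^8 ≡ 1, the order of 27 divides 8 < 40, so 27 is not a primitive root.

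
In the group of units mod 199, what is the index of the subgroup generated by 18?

18

Since 18 ∈ (Z/199Z)^×, its order divides φ(199) = 199 − 1 = 198 = 2 · 3^2 · 11.
Divisors of 198: 1, 2, 3, 6, 9, 11, 18, 22, 33, 66, 99, 198.
Test each divisor d:
18^1 ≡ 18 (mod 199)
18^2 ≡ 125 (mod 199)
18^3 ≡ 61 (mod 199)
18^6 ≡ 139 (mod 199)
18^9 ≡ 121 (mod 199)
18^11 ≡ 1 (mod 199) ✓
So ord_199(18) = 11, hence |⟨18⟩| = 11.
Index = |(Z/199Z)^×| / |⟨18⟩| = 198 / 11 = 18.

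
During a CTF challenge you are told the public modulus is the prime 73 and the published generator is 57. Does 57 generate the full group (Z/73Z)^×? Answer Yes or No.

No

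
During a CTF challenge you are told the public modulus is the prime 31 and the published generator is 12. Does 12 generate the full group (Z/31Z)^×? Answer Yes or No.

φ(31) = 31 − 1 = 30 = 2 · 3 · 5.
It suffices to check that the order of 12 is not a proper divisor of 30: compute 12^(30/q) for q ∈ {2, 3, 5}.
12^15 ≡ 30 (mod 31)  [q = 2: ≢ 1 ✓]
12^10 ≡ 25 (mod 31)  [q = 3: ≢ 1 ✓]
12^6 ≡ 2 (mod 31)  [q = 5: ≢ 1 ✓]
None equal 1, so ord_31(12) = 30: 12 is a primitive root.

Yes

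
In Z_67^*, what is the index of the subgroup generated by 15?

ord(15) | φ(67) = 67 − 1 = 66 = 2 · 3 · 11.
Divisors of 66: 1, 2, 3, 6, 11, 22, 33, 66.
Check 15^d mod 67 for each divisor in increasing order:
15^1 ≡ 15 (mod 67)
15^2 ≡ 24 (mod 67)
15^3 ≡ 25 (mod 67)
15^6 ≡ 22 (mod 67)
15^11 ≡ 1 (mod 67) ✓
So ord_67(15) = 11, hence |⟨15⟩| = 11.
Index = |(Z/67Z)^×| / |⟨15⟩| = 66 / 11 = 6.

6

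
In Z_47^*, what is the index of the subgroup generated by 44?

1

ord(44) | φ(47) = 47 − 1 = 46 = 2 · 23.
Divisors of 46: 1, 2, 23, 46.
Test each divisor d:
44^1 ≡ 44 (mod 47)
44^2 ≡ 9 (mod 47)
44^23 ≡ 46 (mod 47)
44^46 ≡ 1 (mod 47) ✓
The order of 44 is 46, so the subgroup it generates has 46 elements.
[(Z/47Z)^× : ⟨44⟩] = 46/46 = 1.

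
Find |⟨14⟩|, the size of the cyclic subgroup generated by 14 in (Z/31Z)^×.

15

The order of 14 must divide φ(31) = 31 − 1 = 30 = 2 · 3 · 5.
Divisors of 30: 1, 2, 3, 5, 6, 10, 15, 30.
Test each divisor d:
14^1 ≡ 14 (mod 31)
14^2 ≡ 10 (mod 31)
14^3 ≡ 16 (mod 31)
14^5 ≡ 5 (mod 31)
14^6 ≡ 8 (mod 31)
14^10 ≡ 25 (mod 31)
14^15 ≡ 1 (mod 31) ✓
The smallest such exponent is 15, so the order of 14 is 15.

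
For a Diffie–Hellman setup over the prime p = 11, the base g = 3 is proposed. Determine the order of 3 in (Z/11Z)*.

5

By Lagrange's theorem, ord_11(3) divides φ(11) = 11 − 1 = 10 = 2 · 5.
Divisors of 10: 1, 2, 5, 10.
Test each divisor d:
3^1 ≡ 3 (mod 11)
3^2 ≡ 9 (mod 11)
3^5 ≡ 1 (mod 11) ✓
Therefore the multiplicative order of 3 modulo 11 is 5.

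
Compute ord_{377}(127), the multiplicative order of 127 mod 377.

84

The order of 127 must divide φ(377) = φ(13·29) = (13−1)·(29−1) = 12·28 = 336 = 2^4 · 3 · 7.
Divisors of 336: 1, 2, 3, 4, 6, 7, 8, 12, 14, 16, 21, 24, 28, 42, 48, 56, 84, 112, 168, 336.
Evaluate successive powers at the divisors of 336:
127^1 ≡ 127
127^2 ≡ 295
127^3 ≡ 142
127^4 ≡ 315
127^6 ≡ 183
127^7 ≡ 244
127^8 ≡ 74
127^12 ≡ 313
127^14 ≡ 347
127^16 ≡ 198
127^21 ≡ 220
127^24 ≡ 326
127^28 ≡ 146
127^42 ≡ 144
127^48 ≡ 339
127^56 ≡ 204
127^84 ≡ 1
The smallest such exponent is 84, so the order of 127 is 84.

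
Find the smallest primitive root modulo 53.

φ(53) = 53 − 1 = 52 = 2^2 · 13.
Test candidates g = 2, 3, … against the prime factors q ∈ {2, 13} of φ(53): g is a generator iff g^(52/q) ≢ 1 for every such q.
g = 2: 2^26 ≡ 52; 2^4 ≡ 16 — none is 1, so 2 is a primitive root.
The smallest primitive root modulo 53 is 2.

2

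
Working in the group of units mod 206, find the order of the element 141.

ord(141) | φ(206) = φ(2)·φ(103) = 1·102 = 102 = 2 · 3 · 17.
Divisors of 102: 1, 2, 3, 6, 17, 34, 51, 102.
Evaluate successive powers at the divisors of 102:
141^1 ≡ 141
141^2 ≡ 105
141^3 ≡ 179
141^6 ≡ 111
141^17 ≡ 149
141^34 ≡ 159
141^51 ≡ 1
The smallest such exponent is 51, so the order of 141 is 51.

51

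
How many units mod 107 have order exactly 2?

1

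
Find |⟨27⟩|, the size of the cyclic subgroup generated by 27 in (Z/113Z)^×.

112

Since 27 ∈ (Z/113Z)^×, its order divides φ(113) = 113 − 1 = 112 = 2^4 · 7.
Divisors of 112: 1, 2, 4, 7, 8, 14, 16, 28, 56, 112.
Compute 27^d (mod 113) for the divisors d until we hit 1:
27^1 ≡ 27
27^2 ≡ 51
27^4 ≡ 2
27^7 ≡ 42
27^8 ≡ 4
27^14 ≡ 69
27^16 ≡ 16
27^28 ≡ 15
27^56 ≡ 112
27^112 ≡ 1
So ord_113(27) = 112.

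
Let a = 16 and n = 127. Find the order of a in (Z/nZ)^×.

7

Since 16 ∈ (Z/127Z)^×, its order divides φ(127) = 127 − 1 = 126 = 2 · 3^2 · 7.
Divisors of 126: 1, 2, 3, 6, 7, 9, 14, 18, 21, 42, 63, 126.
Evaluate successive powers at the divisors of 126:
16^1 ≡ 16 (mod 127)
16^2 ≡ 2 (mod 127)
16^3 ≡ 32 (mod 127)
16^6 ≡ 8 (mod 127)
16^7 ≡ 1 (mod 127) ✓
Therefore the multiplicative order of 16 modulo 127 is 7.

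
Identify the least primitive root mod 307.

φ(307) = 307 − 1 = 306 = 2 · 3^2 · 17.
Test candidates g = 2, 3, … against the prime factors q ∈ {2, 3, 17} of φ(307): g is a generator iff g^(306/q) ≢ 1 for every such q.
g = 2: 2^153 ≡ 306; 2^102 ≡ 1 — hits 1, so not a primitive root.
g = 3: 3^153 ≡ 306; 3^102 ≡ 1 — hits 1, so not a primitive root.
g = 4: 4^153 ≡ 1 — hits 1, so not a primitive root.
g = 5: 5^153 ≡ 306; 5^102 ≡ 289; 5^18 ≡ 81 — none is 1, so 5 is a primitive root.
So 5 is the smallest generator of (Z/307Z)^×.

5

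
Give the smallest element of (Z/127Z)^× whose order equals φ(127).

3

φ(127) = 127 − 1 = 126 = 2 · 3^2 · 7.
Test candidates g = 2, 3, … against the prime factors q ∈ {2, 3, 7} of φ(127): g is a generator iff g^(126/q) ≢ 1 for every such q.
g = 2: 2^63 ≡ 1 — hits 1, so not a primitive root.
g = 3: 3^63 ≡ 126; 3^42 ≡ 107; 3^18 ≡ 4 — none is 1, so 3 is a primitive root.
Hence the least primitive root of 127 is 3.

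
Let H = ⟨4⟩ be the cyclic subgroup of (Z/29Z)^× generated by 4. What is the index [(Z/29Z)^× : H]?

ord(4) | φ(29) = 29 − 1 = 28 = 2^2 · 7.
Divisors of 28: 1, 2, 4, 7, 14, 28.
Evaluate successive powers at the divisors of 28:
4^1 ≡ 4
4^2 ≡ 16
4^4 ≡ 24
4^7 ≡ 28
4^14 ≡ 1
So ord_29(4) = 14, hence |⟨4⟩| = 14.
[(Z/29Z)^× : ⟨4⟩] = 28/14 = 2.

2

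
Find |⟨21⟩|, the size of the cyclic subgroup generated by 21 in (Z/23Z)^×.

22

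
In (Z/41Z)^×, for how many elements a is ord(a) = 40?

16

φ(41) = 41 − 1 = 40 = 2^3 · 5.
Since (Z/41Z)^× is cyclic of order 40, the number of elements of order d is φ(d) when d | 40 and 0 otherwise.
40 = 2^3 · 5 divides 40, and φ(40) = 16.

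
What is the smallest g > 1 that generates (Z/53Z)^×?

φ(53) = 53 − 1 = 52 = 2^2 · 13.
Test candidates g = 2, 3, … against the prime factors q ∈ {2, 13} of φ(53): g is a generator iff g^(52/q) ≢ 1 for every such q.
g = 2: 2^26 ≡ 52; 2^4 ≡ 16 — none is 1, so 2 is a primitive root.
The smallest primitive root modulo 53 is 2.

2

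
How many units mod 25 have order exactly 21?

φ(25) = φ(5^2) = 5·(5−1) = 20 = 2^2 · 5.
(Z/25Z)^× is cyclic (|G| = 20); a cyclic group of order m has exactly φ(d) elements of each order d | m, and none otherwise.
Since 21 ∤ 20, the count is 0.

0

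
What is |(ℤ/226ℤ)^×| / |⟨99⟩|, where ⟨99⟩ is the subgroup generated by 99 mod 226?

4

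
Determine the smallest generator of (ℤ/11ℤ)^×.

φ(11) = 11 − 1 = 10 = 2 · 5.
Test candidates g = 2, 3, … against the prime factors q ∈ {2, 5} of φ(11): g is a generator iff g^(10/q) ≢ 1 for every such q.
g = 2: 2^5 ≡ 10; 2^2 ≡ 4 — none is 1, so 2 is a primitive root.
Hence the least primitive root of 11 is 2.

2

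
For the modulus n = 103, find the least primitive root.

5

φ(103) = 103 − 1 = 102 = 2 · 3 · 17.
Test candidates g = 2, 3, … against the prime factors q ∈ {2, 3, 17} of φ(103): g is a generator iff g^(102/q) ≢ 1 for every such q.
g = 2: 2^51 ≡ 1 — hits 1, so not a primitive root.
g = 3: 3^51 ≡ 102; 3^34 ≡ 1 — hits 1, so not a primitive root.
g = 4: 4^51 ≡ 1 — hits 1, so not a primitive root.
g = 5: 5^51 ≡ 102; 5^34 ≡ 56; 5^6 ≡ 72 — none is 1, so 5 is a primitive root.
Hence the least primitive root of 103 is 5.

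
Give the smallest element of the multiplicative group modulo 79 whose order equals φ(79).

φ(79) = 79 − 1 = 78 = 2 · 3 · 13.
Test candidates g = 2, 3, … against the prime factors q ∈ {2, 3, 13} of φ(79): g is a generator iff g^(78/q) ≢ 1 for every such q.
g = 2: 2^39 ≡ 1 — hits 1, so not a primitive root.
g = 3: 3^39 ≡ 78; 3^26 ≡ 23; 3^6 ≡ 18 — none is 1, so 3 is a primitive root.
The smallest primitive root modulo 79 is 3.

3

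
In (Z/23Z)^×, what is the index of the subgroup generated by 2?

2

Since 2 ∈ (Z/23Z)^×, its order divides φ(23) = 23 − 1 = 22 = 2 · 11.
Divisors of 22: 1, 2, 11, 22.
Test each divisor d:
2^1 ≡ 2 (mod 23)
2^2 ≡ 4 (mod 23)
2^11 ≡ 1 (mod 23) ✓
The order of 2 is 11, so the subgroup it generates has 11 elements.
The index is φ(23) / ord(2) = 22 / 11 = 2.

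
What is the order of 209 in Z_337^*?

The order of 209 must divide φ(337) = 337 − 1 = 336 = 2^4 · 3 · 7.
Divisors of 336: 1, 2, 3, 4, 6, 7, 8, 12, 14, 16, 21, 24, 28, 42, 48, 56, 84, 112, 168, 336.
Check 209^d mod 337 for each divisor in increasing order:
209^1 ≡ 209
209^2 ≡ 208
209^3 ≡ 336
209^4 ≡ 128
209^6 ≡ 1
Therefore the multiplicative order of 209 modulo 337 is 6.

6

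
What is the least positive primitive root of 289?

3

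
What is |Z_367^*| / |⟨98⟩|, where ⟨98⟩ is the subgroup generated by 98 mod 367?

2

The order of 98 must divide φ(367) = 367 − 1 = 366 = 2 · 3 · 61.
Divisors of 366: 1, 2, 3, 6, 61, 122, 183, 366.
Compute 98^d (mod 367) for the divisors d until we hit 1:
98^1 ≡ 98 (mod 367)
98^2 ≡ 62 (mod 367)
98^3 ≡ 204 (mod 367)
98^6 ≡ 145 (mod 367)
98^61 ≡ 83 (mod 367)
98^122 ≡ 283 (mod 367)
98^183 ≡ 1 (mod 367) ✓
The order of 98 is 183, so the subgroup it generates has 183 elements.
Index = |(Z/367Z)^×| / |⟨98⟩| = 366 / 183 = 2.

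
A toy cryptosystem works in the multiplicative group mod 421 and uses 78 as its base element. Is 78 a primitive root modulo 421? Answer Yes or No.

φ(421) = 421 − 1 = 420 = 2^2 · 3 · 5 · 7.
An element g generates (Z/421Z)^× iff g^(420/q) ≢ 1 (mod 421) for each prime q ∈ {2, 3, 5, 7}.
78^210 ≡ 1 (mod 421)  [q = 2: ≡ 1 ✗]
78^140 ≡ 1 (mod 421)  [q = 3: ≡ 1 ✗]
78^84 ≡ 354 (mod 421)  [q = 5: ≢ 1 ✓]
78^60 ≡ 33 (mod 421)  [q = 7: ≢ 1 ✓]
78^210 ≡ 1 shows ord(78) | 210, strictly less than φ(421); not a primitive root.

No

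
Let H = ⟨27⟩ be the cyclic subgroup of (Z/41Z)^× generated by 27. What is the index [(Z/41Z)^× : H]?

The order of 27 must divide φ(41) = 41 − 1 = 40 = 2^3 · 5.
Divisors of 40: 1, 2, 4, 5, 8, 10, 20, 40.
Test each divisor d:
27^1 ≡ 27 (mod 41)
27^2 ≡ 32 (mod 41)
27^4 ≡ 40 (mod 41)
27^5 ≡ 14 (mod 41)
27^8 ≡ 1 (mod 41) ✓
Thus |⟨27⟩| = ord(27) = 8.
The index is φ(41) / ord(27) = 40 / 8 = 5.

5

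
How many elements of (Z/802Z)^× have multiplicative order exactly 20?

8

φ(802) = φ(2)·φ(401) = 1·400 = 400 = 2^4 · 5^2.
In a cyclic group of order 400, there are φ(d) elements of order d for each divisor d of 400, and zero for non-divisors.
20 = 2^2 · 5 divides 400, and φ(20) = 8.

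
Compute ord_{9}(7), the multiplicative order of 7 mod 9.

Since 7 ∈ (Z/9Z)^×, its order divides φ(9) = φ(3^2) = 3·(3−1) = 6 = 2 · 3.
Divisors of 6: 1, 2, 3, 6.
Compute 7^d (mod 9) for the divisors d until we hit 1:
7^1 ≡ 7 (mod 9)
7^2 ≡ 4 (mod 9)
7^3 ≡ 1 (mod 9) ✓
The smallest such exponent is 3, so the order of 7 is 3.

3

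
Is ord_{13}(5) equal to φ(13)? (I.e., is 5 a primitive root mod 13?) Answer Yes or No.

No

φ(13) = 13 − 1 = 12 = 2^2 · 3.
It suffices to check that the order of 5 is not a proper divisor of 12: compute 5^(12/q) for q ∈ {2, 3}.
5^6 ≡ 12 (mod 13)  [q = 2: ≢ 1 ✓]
5^4 ≡ 1 (mod 13)  [q = 3: ≡ 1 ✗]
Since 5^4 ≡ 1, the order of 5 divides 4 < 12, so 5 is not a primitive root.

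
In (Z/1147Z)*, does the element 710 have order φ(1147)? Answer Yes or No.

No

1147 = 31 · 37 is a product of two distinct odd primes, so (Z/1147Z)^× ≅ (Z/31Z)^× × (Z/37Z)^× is not cyclic.
No primitive root modulo 1147 exists; in particular 710 is not one.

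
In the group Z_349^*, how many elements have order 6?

2

φ(349) = 349 − 1 = 348 = 2^2 · 3 · 29.
In a cyclic group of order 348, there are φ(d) elements of order d for each divisor d of 348, and zero for non-divisors.
6 = 2 · 3 divides 348, and φ(6) = 2.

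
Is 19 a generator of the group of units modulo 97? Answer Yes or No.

φ(97) = 97 − 1 = 96 = 2^5 · 3.
Test 19^(96/q) mod 97 for each prime factor q of 96:
19^48 ≡ 96 (mod 97)  [q = 2: ≢ 1 ✓]
19^32 ≡ 1 (mod 97)  [q = 3: ≡ 1 ✗]
Since 19^32 ≡ 1, the order of 19 divides 32 < 96, so 19 is not a primitive root.

No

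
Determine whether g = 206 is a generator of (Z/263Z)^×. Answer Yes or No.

φ(263) = 263 − 1 = 262 = 2 · 131.
An element g generates (Z/263Z)^× iff g^(262/q) ≢ 1 (mod 263) for each prime q ∈ {2, 131}.
206^131 ≡ 1 (mod 263)  [q = 2: ≡ 1 ✗]
206^2 ≡ 93 (mod 263)  [q = 131: ≢ 1 ✓]
206^131 ≡ 1 shows ord(206) | 131, strictly less than φ(263); not a primitive root.

No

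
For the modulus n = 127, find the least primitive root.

3

φ(127) = 127 − 1 = 126 = 2 · 3^2 · 7.
Test candidates g = 2, 3, … against the prime factors q ∈ {2, 3, 7} of φ(127): g is a generator iff g^(126/q) ≢ 1 for every such q.
g = 2: 2^63 ≡ 1 — hits 1, so not a primitive root.
g = 3: 3^63 ≡ 126; 3^42 ≡ 107; 3^18 ≡ 4 — none is 1, so 3 is a primitive root.
So 3 is the smallest generator of (Z/127Z)^×.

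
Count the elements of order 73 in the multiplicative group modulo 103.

0

φ(103) = 103 − 1 = 102 = 2 · 3 · 17.
In a cyclic group of order 102, there are φ(d) elements of order d for each divisor d of 102, and zero for non-divisors.
Since 73 ∤ 102, the count is 0.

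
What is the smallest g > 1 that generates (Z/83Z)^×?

φ(83) = 83 − 1 = 82 = 2 · 41.
Test candidates g = 2, 3, … against the prime factors q ∈ {2, 41} of φ(83): g is a generator iff g^(82/q) ≢ 1 for every such q.
g = 2: 2^41 ≡ 82; 2^2 ≡ 4 — none is 1, so 2 is a primitive root.
The smallest primitive root modulo 83 is 2.

2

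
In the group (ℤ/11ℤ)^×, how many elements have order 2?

φ(11) = 11 − 1 = 10 = 2 · 5.
(Z/11Z)^× is cyclic (|G| = 10); a cyclic group of order m has exactly φ(d) elements of each order d | m, and none otherwise.
2 | 10, and φ(2) = 2 − 1 = 1.

1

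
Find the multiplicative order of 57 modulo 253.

110

The order of 57 must divide φ(253) = φ(11·23) = (11−1)·(23−1) = 10·22 = 220 = 2^2 · 5 · 11.
Divisors of 220: 1, 2, 4, 5, 10, 11, 20, 22, 44, 55, 110, 220.
Evaluate successive powers at the divisors of 220:
57^1 ≡ 57 (mod 253)
57^2 ≡ 213 (mod 253)
57^4 ≡ 82 (mod 253)
57^5 ≡ 120 (mod 253)
57^10 ≡ 232 (mod 253)
57^11 ≡ 68 (mod 253)
57^20 ≡ 188 (mod 253)
57^22 ≡ 70 (mod 253)
57^44 ≡ 93 (mod 253)
57^55 ≡ 252 (mod 253)
57^110 ≡ 1 (mod 253) ✓
So ord_253(57) = 110.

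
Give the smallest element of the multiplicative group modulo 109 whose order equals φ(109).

6

φ(109) = 109 − 1 = 108 = 2^2 · 3^3.
g is a primitive root iff g^(108/q) ≢ 1 (mod 109) for each prime q ∈ {2, 3}.
g = 2: 2^54 ≡ 108; 2^36 ≡ 1 — hits 1, so not a primitive root.
g = 3: 3^54 ≡ 1 — hits 1, so not a primitive root.
g = 4: 4^54 ≡ 1 — hits 1, so not a primitive root.
g = 5: 5^54 ≡ 1 — hits 1, so not a primitive root.
g = 6: 6^54 ≡ 108; 6^36 ≡ 63 — none is 1, so 6 is a primitive root.
The smallest primitive root modulo 109 is 6.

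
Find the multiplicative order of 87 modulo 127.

21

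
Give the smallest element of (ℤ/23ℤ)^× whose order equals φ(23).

5

φ(23) = 23 − 1 = 22 = 2 · 11.
g is a primitive root iff g^(22/q) ≢ 1 (mod 23) for each prime q ∈ {2, 11}.
g = 2: 2^11 ≡ 1 — hits 1, so not a primitive root.
g = 3: 3^11 ≡ 1 — hits 1, so not a primitive root.
g = 4: 4^11 ≡ 1 — hits 1, so not a primitive root.
g = 5: 5^11 ≡ 22; 5^2 ≡ 2 — none is 1, so 5 is a primitive root.
The smallest primitive root modulo 23 is 5.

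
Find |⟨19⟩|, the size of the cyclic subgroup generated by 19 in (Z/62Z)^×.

Since 19 ∈ (Z/62Z)^×, its order divides φ(62) = φ(2)·φ(31) = 1·30 = 30 = 2 · 3 · 5.
Divisors of 30: 1, 2, 3, 5, 6, 10, 15, 30.
Evaluate successive powers at the divisors of 30:
19^1 ≡ 19
19^2 ≡ 51
19^3 ≡ 39
19^5 ≡ 5
19^6 ≡ 33
19^10 ≡ 25
19^15 ≡ 1
So ord_62(19) = 15.

15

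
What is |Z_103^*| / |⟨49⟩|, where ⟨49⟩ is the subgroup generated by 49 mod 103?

The order of 49 must divide φ(103) = 103 − 1 = 102 = 2 · 3 · 17.
Divisors of 102: 1, 2, 3, 6, 17, 34, 51, 102.
Compute 49^d (mod 103) for the divisors d until we hit 1:
49^1 ≡ 49 (mod 103)
49^2 ≡ 32 (mod 103)
49^3 ≡ 23 (mod 103)
49^6 ≡ 14 (mod 103)
49^17 ≡ 56 (mod 103)
49^34 ≡ 46 (mod 103)
49^51 ≡ 1 (mod 103) ✓
Thus |⟨49⟩| = ord(49) = 51.
The index is φ(103) / ord(49) = 102 / 51 = 2.

2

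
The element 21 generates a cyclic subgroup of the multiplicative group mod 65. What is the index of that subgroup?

The order of 21 must divide φ(65) = φ(5·13) = (5−1)·(13−1) = 4·12 = 48 = 2^4 · 3.
Divisors of 48: 1, 2, 3, 4, 6, 8, 12, 16, 24, 48.
Compute 21^d (mod 65) for the divisors d until we hit 1:
21^1 ≡ 21 (mod 65)
21^2 ≡ 51 (mod 65)
21^3 ≡ 31 (mod 65)
21^4 ≡ 1 (mod 65) ✓
So ord_65(21) = 4, hence |⟨21⟩| = 4.
[(Z/65Z)^× : ⟨21⟩] = 48/4 = 12.

12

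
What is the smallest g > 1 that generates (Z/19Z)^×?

2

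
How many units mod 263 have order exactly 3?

φ(263) = 263 − 1 = 262 = 2 · 131.
Since (Z/263Z)^× is cyclic of order 262, the number of elements of order d is φ(d) when d | 262 and 0 otherwise.
Here 262 is not a multiple of 3, so there are no elements of order 3.

0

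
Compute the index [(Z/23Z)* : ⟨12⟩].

2

Since 12 ∈ (Z/23Z)^×, its order divides φ(23) = 23 − 1 = 22 = 2 · 11.
Divisors of 22: 1, 2, 11, 22.
Test each divisor d:
12^1 ≡ 12
12^2 ≡ 6
12^11 ≡ 1
Thus |⟨12⟩| = ord(12) = 11.
Index = |(Z/23Z)^×| / |⟨12⟩| = 22 / 11 = 2.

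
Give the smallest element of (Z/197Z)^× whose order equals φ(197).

2

φ(197) = 197 − 1 = 196 = 2^2 · 7^2.
g is a primitive root iff g^(196/q) ≢ 1 (mod 197) for each prime q ∈ {2, 7}.
g = 2: 2^98 ≡ 196; 2^28 ≡ 104 — none is 1, so 2 is a primitive root.
So 2 is the smallest generator of (Z/197Z)^×.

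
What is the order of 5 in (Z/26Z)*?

By Lagrange's theorem, ord_26(5) divides φ(26) = φ(2)·φ(13) = 1·12 = 12 = 2^2 · 3.
Divisors of 12: 1, 2, 3, 4, 6, 12.
Test each divisor d:
5^1 ≡ 5 (mod 26)
5^2 ≡ 25 (mod 26)
5^3 ≡ 21 (mod 26)
5^4 ≡ 1 (mod 26) ✓
Hence ord(5) = 4.

4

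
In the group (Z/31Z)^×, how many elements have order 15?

φ(31) = 31 − 1 = 30 = 2 · 3 · 5.
(Z/31Z)^× is cyclic (|G| = 30); a cyclic group of order m has exactly φ(d) elements of each order d | m, and none otherwise.
15 = 3 · 5 divides 30, and φ(15) = 8.

8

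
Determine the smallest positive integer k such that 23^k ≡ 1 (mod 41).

The order of 23 must divide φ(41) = 41 − 1 = 40 = 2^3 · 5.
Divisors of 40: 1, 2, 4, 5, 8, 10, 20, 40.
Evaluate successive powers at the divisors of 40:
23^1 ≡ 23 (mod 41)
23^2 ≡ 37 (mod 41)
23^4 ≡ 16 (mod 41)
23^5 ≡ 40 (mod 41)
23^8 ≡ 10 (mod 41)
23^10 ≡ 1 (mod 41) ✓
So ord_41(23) = 10.

10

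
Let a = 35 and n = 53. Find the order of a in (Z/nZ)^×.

52

Since 35 ∈ (Z/53Z)^×, its order divides φ(53) = 53 − 1 = 52 = 2^2 · 13.
Divisors of 52: 1, 2, 4, 13, 26, 52.
Evaluate successive powers at the divisors of 52:
35^1 ≡ 35 (mod 53)
35^2 ≡ 6 (mod 53)
35^4 ≡ 36 (mod 53)
35^13 ≡ 30 (mod 53)
35^26 ≡ 52 (mod 53)
35^52 ≡ 1 (mod 53) ✓
So ord_53(35) = 52.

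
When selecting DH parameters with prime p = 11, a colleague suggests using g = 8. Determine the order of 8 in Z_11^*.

10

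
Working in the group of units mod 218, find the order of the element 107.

By Lagrange's theorem, ord_218(107) divides φ(218) = φ(2)·φ(109) = 1·108 = 108 = 2^2 · 3^3.
Divisors of 108: 1, 2, 3, 4, 6, 9, 12, 18, 27, 36, 54, 108.
Evaluate successive powers at the divisors of 108:
107^1 ≡ 107 (mod 218)
107^2 ≡ 113 (mod 218)
107^3 ≡ 101 (mod 218)
107^4 ≡ 125 (mod 218)
107^6 ≡ 173 (mod 218)
107^9 ≡ 33 (mod 218)
107^12 ≡ 63 (mod 218)
107^18 ≡ 217 (mod 218)
107^27 ≡ 185 (mod 218)
107^36 ≡ 1 (mod 218) ✓
Therefore the multiplicative order of 107 modulo 218 is 36.

36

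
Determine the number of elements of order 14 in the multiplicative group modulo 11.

0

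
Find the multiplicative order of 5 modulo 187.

Since 5 ∈ (Z/187Z)^×, its order divides φ(187) = φ(11·17) = (11−1)·(17−1) = 10·16 = 160 = 2^5 · 5.
Divisors of 160: 1, 2, 4, 5, 8, 10, 16, 20, 32, 40, 80, 160.
Compute 5^d (mod 187) for the divisors d until we hit 1:
5^1 ≡ 5
5^2 ≡ 25
5^4 ≡ 64
5^5 ≡ 133
5^8 ≡ 169
5^10 ≡ 111
5^16 ≡ 137
5^20 ≡ 166
5^32 ≡ 69
5^40 ≡ 67
5^80 ≡ 1
The smallest such exponent is 80, so the order of 5 is 80.

80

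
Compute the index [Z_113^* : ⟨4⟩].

8

ord(4) | φ(113) = 113 − 1 = 112 = 2^4 · 7.
Divisors of 112: 1, 2, 4, 7, 8, 14, 16, 28, 56, 112.
Check 4^d mod 113 for each divisor in increasing order:
4^1 ≡ 4 (mod 113)
4^2 ≡ 16 (mod 113)
4^4 ≡ 30 (mod 113)
4^7 ≡ 112 (mod 113)
4^8 ≡ 109 (mod 113)
4^14 ≡ 1 (mod 113) ✓
So ord_113(4) = 14, hence |⟨4⟩| = 14.
[(Z/113Z)^× : ⟨4⟩] = 112/14 = 8.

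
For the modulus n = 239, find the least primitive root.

7

φ(239) = 239 − 1 = 238 = 2 · 7 · 17.
g is a primitive root iff g^(238/q) ≢ 1 (mod 239) for each prime q ∈ {2, 7, 17}.
g = 2: 2^119 ≡ 1 — hits 1, so not a primitive root.
g = 3: 3^119 ≡ 1 — hits 1, so not a primitive root.
g = 4: 4^119 ≡ 1 — hits 1, so not a primitive root.
g = 5: 5^119 ≡ 1 — hits 1, so not a primitive root.
g = 6: 6^119 ≡ 1 — hits 1, so not a primitive root.
g = 7: 7^119 ≡ 238; 7^34 ≡ 24; 7^14 ≡ 211 — none is 1, so 7 is a primitive root.
The smallest primitive root modulo 239 is 7.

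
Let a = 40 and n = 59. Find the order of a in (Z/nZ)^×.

ord(40) | φ(59) = 59 − 1 = 58 = 2 · 29.
Divisors of 58: 1, 2, 29, 58.
Evaluate successive powers at the divisors of 58:
40^1 ≡ 40 (mod 59)
40^2 ≡ 7 (mod 59)
40^29 ≡ 58 (mod 59)
40^58 ≡ 1 (mod 59) ✓
Therefore the multiplicative order of 40 modulo 59 is 58.

58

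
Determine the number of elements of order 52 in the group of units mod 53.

φ(53) = 53 − 1 = 52 = 2^2 · 13.
In a cyclic group of order 52, there are φ(d) elements of order d for each divisor d of 52, and zero for non-divisors.
52 = 2^2 · 13 divides 52, and φ(52) = 24.

24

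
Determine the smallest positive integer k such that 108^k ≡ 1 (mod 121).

55

By Lagrange's theorem, ord_121(108) divides φ(121) = φ(11^2) = 11·(11−1) = 110 = 2 · 5 · 11.
Divisors of 110: 1, 2, 5, 10, 11, 22, 55, 110.
Test each divisor d:
108^1 ≡ 108
108^2 ≡ 48
108^5 ≡ 56
108^10 ≡ 111
108^11 ≡ 9
108^22 ≡ 81
108^55 ≡ 1
Hence ord(108) = 55.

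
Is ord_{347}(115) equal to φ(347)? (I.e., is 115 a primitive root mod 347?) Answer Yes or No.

No

φ(347) = 347 − 1 = 346 = 2 · 173.
An element g generates (Z/347Z)^× iff g^(346/q) ≢ 1 (mod 347) for each prime q ∈ {2, 173}.
115^173 ≡ 1 (mod 347)  [q = 2: ≡ 1 ✗]
115^2 ≡ 39 (mod 347)  [q = 173: ≢ 1 ✓]
The check at q = 2 fails, so 115 generates a proper subgroup.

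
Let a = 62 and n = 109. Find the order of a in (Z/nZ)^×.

108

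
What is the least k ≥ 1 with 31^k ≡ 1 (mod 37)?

4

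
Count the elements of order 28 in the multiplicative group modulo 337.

φ(337) = 337 − 1 = 336 = 2^4 · 3 · 7.
Since (Z/337Z)^× is cyclic of order 336, the number of elements of order d is φ(d) when d | 336 and 0 otherwise.
28 = 2^2 · 7 divides 336, and φ(28) = 12.

12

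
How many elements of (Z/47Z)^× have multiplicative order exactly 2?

φ(47) = 47 − 1 = 46 = 2 · 23.
Since (Z/47Z)^× is cyclic of order 46, the number of elements of order d is φ(d) when d | 46 and 0 otherwise.
2 | 46, and φ(2) = 2 − 1 = 1.

1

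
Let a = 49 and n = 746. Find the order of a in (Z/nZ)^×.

31

ord(49) | φ(746) = φ(2)·φ(373) = 1·372 = 372 = 2^2 · 3 · 31.
Divisors of 372: 1, 2, 3, 4, 6, 12, 31, 62, 93, 124, 186, 372.
Evaluate successive powers at the divisors of 372:
49^1 ≡ 49
49^2 ≡ 163
49^3 ≡ 527
49^4 ≡ 459
49^6 ≡ 217
49^12 ≡ 91
49^31 ≡ 1
So ord_746(49) = 31.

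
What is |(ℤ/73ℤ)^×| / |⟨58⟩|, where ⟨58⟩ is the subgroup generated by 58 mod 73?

1

Since 58 ∈ (Z/73Z)^×, its order divides φ(73) = 73 − 1 = 72 = 2^3 · 3^2.
Divisors of 72: 1, 2, 3, 4, 6, 8, 9, 12, 18, 24, 36, 72.
Evaluate successive powers at the divisors of 72:
58^1 ≡ 58 (mod 73)
58^2 ≡ 6 (mod 73)
58^3 ≡ 56 (mod 73)
58^4 ≡ 36 (mod 73)
58^6 ≡ 70 (mod 73)
58^8 ≡ 55 (mod 73)
58^9 ≡ 51 (mod 73)
58^12 ≡ 9 (mod 73)
58^18 ≡ 46 (mod 73)
58^24 ≡ 8 (mod 73)
58^36 ≡ 72 (mod 73)
58^72 ≡ 1 (mod 73) ✓
The order of 58 is 72, so the subgroup it generates has 72 elements.
The index is φ(73) / ord(58) = 72 / 72 = 1.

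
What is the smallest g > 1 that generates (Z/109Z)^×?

φ(109) = 109 − 1 = 108 = 2^2 · 3^3.
Test candidates g = 2, 3, … against the prime factors q ∈ {2, 3} of φ(109): g is a generator iff g^(108/q) ≢ 1 for every such q.
g = 2: 2^54 ≡ 108; 2^36 ≡ 1 — hits 1, so not a primitive root.
g = 3: 3^54 ≡ 1 — hits 1, so not a primitive root.
g = 4: 4^54 ≡ 1 — hits 1, so not a primitive root.
g = 5: 5^54 ≡ 1 — hits 1, so not a primitive root.
g = 6: 6^54 ≡ 108; 6^36 ≡ 63 — none is 1, so 6 is a primitive root.
So 6 is the smallest generator of (Z/109Z)^×.

6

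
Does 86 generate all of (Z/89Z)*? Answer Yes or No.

φ(89) = 89 − 1 = 88 = 2^3 · 11.
Test 86^(88/q) mod 89 for each prime factor q of 88:
86^44 ≡ 88 (mod 89)  [q = 2: ≢ 1 ✓]
86^8 ≡ 64 (mod 89)  [q = 11: ≢ 1 ✓]
Every test exponent gives a nontrivial residue, hence 86 generates the full group.

Yes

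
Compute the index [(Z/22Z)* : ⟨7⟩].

1

ord(7) | φ(22) = φ(2)·φ(11) = 1·10 = 10 = 2 · 5.
Divisors of 10: 1, 2, 5, 10.
Check 7^d mod 22 for each divisor in increasing order:
7^1 ≡ 7 (mod 22)
7^2 ≡ 5 (mod 22)
7^5 ≡ 21 (mod 22)
7^10 ≡ 1 (mod 22) ✓
So ord_22(7) = 10, hence |⟨7⟩| = 10.
[(Z/22Z)^× : ⟨7⟩] = 10/10 = 1.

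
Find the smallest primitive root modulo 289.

3

φ(289) = φ(17^2) = 17·(17−1) = 272 = 2^4 · 17.
g is a primitive root iff g^(272/q) ≢ 1 (mod 289) for each prime q ∈ {2, 17}.
g = 2: 2^136 ≡ 1 — hits 1, so not a primitive root.
g = 3: 3^136 ≡ 288; 3^16 ≡ 171 — none is 1, so 3 is a primitive root.
The smallest primitive root modulo 289 is 3.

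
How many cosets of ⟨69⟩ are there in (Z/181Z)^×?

1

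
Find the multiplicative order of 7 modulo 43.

6

The order of 7 must divide φ(43) = 43 − 1 = 42 = 2 · 3 · 7.
Divisors of 42: 1, 2, 3, 6, 7, 14, 21, 42.
Evaluate successive powers at the divisors of 42:
7^1 ≡ 7 (mod 43)
7^2 ≡ 6 (mod 43)
7^3 ≡ 42 (mod 43)
7^6 ≡ 1 (mod 43) ✓
Hence ord(7) = 6.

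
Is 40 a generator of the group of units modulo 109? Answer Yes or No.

Yes

φ(109) = 109 − 1 = 108 = 2^2 · 3^3.
An element g generates (Z/109Z)^× iff g^(108/q) ≢ 1 (mod 109) for each prime q ∈ {2, 3}.
40^54 ≡ 108 (mod 109)  [q = 2: ≢ 1 ✓]
40^36 ≡ 63 (mod 109)  [q = 3: ≢ 1 ✓]
Every test exponent gives a nontrivial residue, hence 40 generates the full group.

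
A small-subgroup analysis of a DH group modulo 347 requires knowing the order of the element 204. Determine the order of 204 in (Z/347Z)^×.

346

The order of 204 must divide φ(347) = 347 − 1 = 346 = 2 · 173.
Divisors of 346: 1, 2, 173, 346.
Check 204^d mod 347 for each divisor in increasing order:
204^1 ≡ 204 (mod 347)
204^2 ≡ 323 (mod 347)
204^173 ≡ 346 (mod 347)
204^346 ≡ 1 (mod 347) ✓
Therefore the multiplicative order of 204 modulo 347 is 346.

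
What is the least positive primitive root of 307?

5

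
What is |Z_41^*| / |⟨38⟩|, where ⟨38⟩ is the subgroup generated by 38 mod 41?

The order of 38 must divide φ(41) = 41 − 1 = 40 = 2^3 · 5.
Divisors of 40: 1, 2, 4, 5, 8, 10, 20, 40.
Evaluate successive powers at the divisors of 40:
38^1 ≡ 38 (mod 41)
38^2 ≡ 9 (mod 41)
38^4 ≡ 40 (mod 41)
38^5 ≡ 3 (mod 41)
38^8 ≡ 1 (mod 41) ✓
So ord_41(38) = 8, hence |⟨38⟩| = 8.
[(Z/41Z)^× : ⟨38⟩] = 40/8 = 5.

5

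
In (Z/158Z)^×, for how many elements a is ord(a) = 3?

φ(158) = φ(2)·φ(79) = 1·78 = 78 = 2 · 3 · 13.
In a cyclic group of order 78, there are φ(d) elements of order d for each divisor d of 78, and zero for non-divisors.
3 | 78, and φ(3) = 3 − 1 = 2.

2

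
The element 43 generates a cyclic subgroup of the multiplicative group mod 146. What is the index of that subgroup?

3

ord(43) | φ(146) = φ(2)·φ(73) = 1·72 = 72 = 2^3 · 3^2.
Divisors of 72: 1, 2, 3, 4, 6, 8, 9, 12, 18, 24, 36, 72.
Evaluate successive powers at the divisors of 72:
43^1 ≡ 43
43^2 ≡ 97
43^3 ≡ 83
43^4 ≡ 65
43^6 ≡ 27
43^8 ≡ 137
43^9 ≡ 51
43^12 ≡ 145
43^18 ≡ 119
43^24 ≡ 1
Thus |⟨43⟩| = ord(43) = 24.
The index is φ(146) / ord(43) = 72 / 24 = 3.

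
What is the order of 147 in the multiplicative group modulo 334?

83

Since 147 ∈ (Z/334Z)^×, its order divides φ(334) = φ(2)·φ(167) = 1·166 = 166 = 2 · 83.
Divisors of 166: 1, 2, 83, 166.
Compute 147^d (mod 334) for the divisors d until we hit 1:
147^1 ≡ 147
147^2 ≡ 233
147^83 ≡ 1
The smallest such exponent is 83, so the order of 147 is 83.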